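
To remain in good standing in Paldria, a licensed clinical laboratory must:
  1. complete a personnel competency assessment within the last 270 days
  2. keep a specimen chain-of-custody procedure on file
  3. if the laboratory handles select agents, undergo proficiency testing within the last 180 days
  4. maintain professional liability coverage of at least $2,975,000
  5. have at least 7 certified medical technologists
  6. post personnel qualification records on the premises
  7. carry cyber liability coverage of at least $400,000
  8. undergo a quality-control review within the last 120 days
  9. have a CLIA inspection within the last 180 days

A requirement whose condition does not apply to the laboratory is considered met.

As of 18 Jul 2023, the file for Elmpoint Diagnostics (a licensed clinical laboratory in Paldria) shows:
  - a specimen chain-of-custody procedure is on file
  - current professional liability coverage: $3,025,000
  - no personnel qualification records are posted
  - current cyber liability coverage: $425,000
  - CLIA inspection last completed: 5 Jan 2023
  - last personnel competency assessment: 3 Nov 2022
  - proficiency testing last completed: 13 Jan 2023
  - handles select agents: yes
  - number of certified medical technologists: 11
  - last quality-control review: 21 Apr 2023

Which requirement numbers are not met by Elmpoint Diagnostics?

3, 6, 9

1. personnel competency assessment 257 days ago vs limit 270 → met
2. specimen chain-of-custody procedure present → met
3. condition 'handles select agents' holds; proficiency testing 186 days ago vs limit 180 → not met
4. professional liability coverage $3,025,000 ≥ $2,975,000 → met
5. certified medical technologists 11 ≥ 7 → met
6. personnel qualification records absent → not met
7. cyber liability coverage $425,000 ≥ $400,000 → met
8. quality-control review 88 days ago vs limit 120 → met
9. CLIA inspection 194 days ago vs limit 180 → not met
Not met: 3, 6, 9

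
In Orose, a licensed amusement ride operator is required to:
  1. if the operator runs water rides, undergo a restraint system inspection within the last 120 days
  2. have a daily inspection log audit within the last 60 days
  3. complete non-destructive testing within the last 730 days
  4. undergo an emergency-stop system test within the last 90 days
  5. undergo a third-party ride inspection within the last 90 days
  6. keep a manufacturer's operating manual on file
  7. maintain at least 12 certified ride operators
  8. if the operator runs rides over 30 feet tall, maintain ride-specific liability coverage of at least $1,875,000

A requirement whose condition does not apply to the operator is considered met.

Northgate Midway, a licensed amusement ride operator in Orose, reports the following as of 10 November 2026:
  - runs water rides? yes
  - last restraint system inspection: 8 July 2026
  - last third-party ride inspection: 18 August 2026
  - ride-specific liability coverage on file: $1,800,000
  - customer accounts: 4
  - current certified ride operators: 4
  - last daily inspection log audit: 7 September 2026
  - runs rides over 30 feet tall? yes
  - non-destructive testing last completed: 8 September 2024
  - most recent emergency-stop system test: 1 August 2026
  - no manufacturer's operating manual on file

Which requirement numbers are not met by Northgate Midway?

1. condition 'runs water rides' holds; restraint system inspection 125 days ago vs limit 120 → not met
2. daily inspection log audit 64 days ago vs limit 60 → not met
3. non-destructive testing 793 days ago vs limit 730 → not met
4. emergency-stop system test 101 days ago vs limit 90 → not met
5. third-party ride inspection 84 days ago vs limit 90 → met
6. manufacturer's operating manual absent → not met
7. certified ride operators 4 < 12 → not met
8. condition 'runs rides over 30 feet tall' holds; ride-specific liability coverage $1,800,000 < $1,875,000 → not met
Not met: 1, 2, 3, 4, 6, 7, 8

1, 2, 3, 4, 6, 7, 8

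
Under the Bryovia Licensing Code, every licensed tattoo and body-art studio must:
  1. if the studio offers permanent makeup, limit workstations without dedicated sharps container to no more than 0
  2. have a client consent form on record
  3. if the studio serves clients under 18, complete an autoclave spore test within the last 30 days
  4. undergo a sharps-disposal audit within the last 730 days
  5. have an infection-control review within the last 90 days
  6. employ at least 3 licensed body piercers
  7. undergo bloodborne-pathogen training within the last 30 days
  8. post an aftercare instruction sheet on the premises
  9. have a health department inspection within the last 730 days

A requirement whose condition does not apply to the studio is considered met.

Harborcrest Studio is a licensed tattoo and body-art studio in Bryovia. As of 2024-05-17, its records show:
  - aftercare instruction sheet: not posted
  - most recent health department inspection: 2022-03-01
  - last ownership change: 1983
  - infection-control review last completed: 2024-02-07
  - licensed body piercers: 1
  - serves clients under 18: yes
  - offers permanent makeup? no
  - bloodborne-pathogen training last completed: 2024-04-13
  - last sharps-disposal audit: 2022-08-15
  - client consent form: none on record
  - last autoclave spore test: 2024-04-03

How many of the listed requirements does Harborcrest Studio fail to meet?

1. condition 'offers permanent makeup' does not hold → requirement n/a → met
2. client consent form absent → not met
3. condition 'serves clients under 18' holds; autoclave spore test 44 days ago vs limit 30 → not met
4. sharps-disposal audit 641 days ago vs limit 730 → met
5. infection-control review 100 days ago vs limit 90 → not met
6. licensed body piercers 1 < 3 → not met
7. bloodborne-pathogen training 34 days ago vs limit 30 → not met
8. aftercare instruction sheet absent → not met
9. health department inspection 808 days ago vs limit 730 → not met
Not met: 7 of 9

7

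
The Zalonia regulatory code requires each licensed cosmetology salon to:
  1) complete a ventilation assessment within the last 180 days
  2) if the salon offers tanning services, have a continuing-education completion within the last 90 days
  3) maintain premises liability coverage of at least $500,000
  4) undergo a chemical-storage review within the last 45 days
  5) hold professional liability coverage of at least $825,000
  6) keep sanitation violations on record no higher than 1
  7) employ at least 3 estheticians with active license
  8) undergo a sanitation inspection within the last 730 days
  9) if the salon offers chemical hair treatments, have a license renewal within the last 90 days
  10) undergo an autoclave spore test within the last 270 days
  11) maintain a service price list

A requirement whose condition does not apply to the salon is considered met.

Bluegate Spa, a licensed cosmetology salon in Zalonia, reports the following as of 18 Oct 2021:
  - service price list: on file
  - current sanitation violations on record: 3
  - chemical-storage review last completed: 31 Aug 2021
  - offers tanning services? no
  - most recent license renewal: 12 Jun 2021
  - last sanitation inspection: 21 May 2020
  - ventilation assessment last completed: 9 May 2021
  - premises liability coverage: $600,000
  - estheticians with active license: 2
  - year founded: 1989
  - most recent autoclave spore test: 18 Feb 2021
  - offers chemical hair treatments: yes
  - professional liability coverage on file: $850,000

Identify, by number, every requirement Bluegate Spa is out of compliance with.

4, 6, 7, 9

1. ventilation assessment 162 days ago vs limit 180 → met
2. condition 'offers tanning services' does not hold → requirement n/a → met
3. premises liability coverage $600,000 ≥ $500,000 → met
4. chemical-storage review 48 days ago vs limit 45 → not met
5. professional liability coverage $850,000 ≥ $825,000 → met
6. sanitation violations on record 3 > 1 → not met
7. estheticians with active license 2 < 3 → not met
8. sanitation inspection 515 days ago vs limit 730 → met
9. condition 'offers chemical hair treatments' holds; license renewal 128 days ago vs limit 90 → not met
10. autoclave spore test 242 days ago vs limit 270 → met
11. service price list present → met
Not met: 4, 6, 7, 9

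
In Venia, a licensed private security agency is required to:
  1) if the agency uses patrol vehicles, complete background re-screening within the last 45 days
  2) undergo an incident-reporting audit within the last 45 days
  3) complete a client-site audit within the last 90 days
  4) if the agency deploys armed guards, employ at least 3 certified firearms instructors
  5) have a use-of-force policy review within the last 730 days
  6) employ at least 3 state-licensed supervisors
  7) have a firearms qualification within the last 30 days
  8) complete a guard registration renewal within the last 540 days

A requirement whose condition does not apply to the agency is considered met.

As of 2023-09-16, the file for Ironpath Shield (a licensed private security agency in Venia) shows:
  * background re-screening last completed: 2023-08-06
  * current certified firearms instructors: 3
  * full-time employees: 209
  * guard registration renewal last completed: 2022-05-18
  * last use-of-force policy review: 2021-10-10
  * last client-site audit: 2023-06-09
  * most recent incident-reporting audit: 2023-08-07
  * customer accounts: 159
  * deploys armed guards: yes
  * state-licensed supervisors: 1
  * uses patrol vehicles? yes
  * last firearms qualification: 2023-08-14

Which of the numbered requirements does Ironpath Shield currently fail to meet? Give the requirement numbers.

1. condition 'uses patrol vehicles' holds; background re-screening 41 days ago vs limit 45 → met
2. incident-reporting audit 40 days ago vs limit 45 → met
3. client-site audit 99 days ago vs limit 90 → not met
4. condition 'deploys armed guards' holds; certified firearms instructors 3 ≥ 3 → met
5. use-of-force policy review 706 days ago vs limit 730 → met
6. state-licensed supervisors 1 < 3 → not met
7. firearms qualification 33 days ago vs limit 30 → not met
8. guard registration renewal 486 days ago vs limit 540 → met
Not met: 3, 6, 7

3, 6, 7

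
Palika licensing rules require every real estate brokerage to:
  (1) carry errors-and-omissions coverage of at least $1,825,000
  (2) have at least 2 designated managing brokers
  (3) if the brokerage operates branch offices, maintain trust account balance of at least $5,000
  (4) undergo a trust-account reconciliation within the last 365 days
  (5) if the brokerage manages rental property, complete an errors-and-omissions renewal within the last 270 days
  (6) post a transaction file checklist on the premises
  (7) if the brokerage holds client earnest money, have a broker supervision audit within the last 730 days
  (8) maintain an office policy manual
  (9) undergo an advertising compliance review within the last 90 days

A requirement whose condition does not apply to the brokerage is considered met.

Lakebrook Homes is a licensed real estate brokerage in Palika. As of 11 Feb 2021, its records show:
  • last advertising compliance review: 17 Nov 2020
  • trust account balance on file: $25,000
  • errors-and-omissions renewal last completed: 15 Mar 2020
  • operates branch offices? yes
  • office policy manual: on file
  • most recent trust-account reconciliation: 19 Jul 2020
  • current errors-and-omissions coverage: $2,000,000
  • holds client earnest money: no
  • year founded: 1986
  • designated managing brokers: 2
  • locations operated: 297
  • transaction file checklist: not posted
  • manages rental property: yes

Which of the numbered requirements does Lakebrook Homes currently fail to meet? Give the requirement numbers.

1. errors-and-omissions coverage $2,000,000 ≥ $1,825,000 → met
2. designated managing brokers 2 ≥ 2 → met
3. condition 'operates branch offices' holds; trust account balance $25,000 ≥ $5,000 → met
4. trust-account reconciliation 207 days ago vs limit 365 → met
5. condition 'manages rental property' holds; errors-and-omissions renewal 333 days ago vs limit 270 → not met
6. transaction file checklist absent → not met
7. condition 'holds client earnest money' does not hold → requirement n/a → met
8. office policy manual present → met
9. advertising compliance review 86 days ago vs limit 90 → met
Not met: 5, 6

5, 6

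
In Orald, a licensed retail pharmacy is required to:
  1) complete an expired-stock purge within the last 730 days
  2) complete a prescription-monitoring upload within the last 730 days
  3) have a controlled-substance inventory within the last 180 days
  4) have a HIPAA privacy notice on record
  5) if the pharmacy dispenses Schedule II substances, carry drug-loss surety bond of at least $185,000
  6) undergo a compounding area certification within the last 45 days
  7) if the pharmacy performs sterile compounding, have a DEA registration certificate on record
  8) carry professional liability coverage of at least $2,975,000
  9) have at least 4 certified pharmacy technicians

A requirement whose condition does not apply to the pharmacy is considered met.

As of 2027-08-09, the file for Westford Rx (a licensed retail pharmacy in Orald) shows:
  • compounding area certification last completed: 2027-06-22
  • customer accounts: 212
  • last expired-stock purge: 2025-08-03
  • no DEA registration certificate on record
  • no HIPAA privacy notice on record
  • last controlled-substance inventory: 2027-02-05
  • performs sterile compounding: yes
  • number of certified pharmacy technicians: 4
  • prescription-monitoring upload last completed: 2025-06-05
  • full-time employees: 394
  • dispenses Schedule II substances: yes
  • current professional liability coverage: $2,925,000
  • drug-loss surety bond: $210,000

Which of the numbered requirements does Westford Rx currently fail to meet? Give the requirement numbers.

1. expired-stock purge 736 days ago vs limit 730 → not met
2. prescription-monitoring upload 795 days ago vs limit 730 → not met
3. controlled-substance inventory 185 days ago vs limit 180 → not met
4. HIPAA privacy notice absent → not met
5. condition 'dispenses Schedule II substances' holds; drug-loss surety bond $210,000 ≥ $185,000 → met
6. compounding area certification 48 days ago vs limit 45 → not met
7. condition 'performs sterile compounding' holds; DEA registration certificate absent → not met
8. professional liability coverage $2,925,000 < $2,975,000 → not met
9. certified pharmacy technicians 4 ≥ 4 → met
Not met: 1, 2, 3, 4, 6, 7, 8

1, 2, 3, 4, 6, 7, 8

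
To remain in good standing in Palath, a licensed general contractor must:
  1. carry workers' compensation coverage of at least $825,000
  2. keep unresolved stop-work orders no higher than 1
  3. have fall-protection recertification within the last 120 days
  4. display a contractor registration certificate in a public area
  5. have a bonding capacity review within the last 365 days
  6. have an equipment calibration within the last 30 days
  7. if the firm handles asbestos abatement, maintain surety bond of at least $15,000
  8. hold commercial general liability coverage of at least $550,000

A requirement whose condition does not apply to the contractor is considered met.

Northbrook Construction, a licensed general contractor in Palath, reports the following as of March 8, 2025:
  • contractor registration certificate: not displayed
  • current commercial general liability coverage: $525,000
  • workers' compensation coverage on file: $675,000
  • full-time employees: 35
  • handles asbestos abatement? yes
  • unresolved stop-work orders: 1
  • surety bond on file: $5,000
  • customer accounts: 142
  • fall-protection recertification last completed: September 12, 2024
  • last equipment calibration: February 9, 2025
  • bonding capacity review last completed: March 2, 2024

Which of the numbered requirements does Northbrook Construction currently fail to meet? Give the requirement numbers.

1, 3, 4, 5, 7, 8

1. workers' compensation coverage $675,000 < $825,000 → not met
2. unresolved stop-work orders 1 ≤ 1 → met
3. fall-protection recertification 177 days ago vs limit 120 → not met
4. contractor registration certificate absent → not met
5. bonding capacity review 371 days ago vs limit 365 → not met
6. equipment calibration 27 days ago vs limit 30 → met
7. condition 'handles asbestos abatement' holds; surety bond $5,000 < $15,000 → not met
8. commercial general liability coverage $525,000 < $550,000 → not met
Not met: 1, 3, 4, 5, 7, 8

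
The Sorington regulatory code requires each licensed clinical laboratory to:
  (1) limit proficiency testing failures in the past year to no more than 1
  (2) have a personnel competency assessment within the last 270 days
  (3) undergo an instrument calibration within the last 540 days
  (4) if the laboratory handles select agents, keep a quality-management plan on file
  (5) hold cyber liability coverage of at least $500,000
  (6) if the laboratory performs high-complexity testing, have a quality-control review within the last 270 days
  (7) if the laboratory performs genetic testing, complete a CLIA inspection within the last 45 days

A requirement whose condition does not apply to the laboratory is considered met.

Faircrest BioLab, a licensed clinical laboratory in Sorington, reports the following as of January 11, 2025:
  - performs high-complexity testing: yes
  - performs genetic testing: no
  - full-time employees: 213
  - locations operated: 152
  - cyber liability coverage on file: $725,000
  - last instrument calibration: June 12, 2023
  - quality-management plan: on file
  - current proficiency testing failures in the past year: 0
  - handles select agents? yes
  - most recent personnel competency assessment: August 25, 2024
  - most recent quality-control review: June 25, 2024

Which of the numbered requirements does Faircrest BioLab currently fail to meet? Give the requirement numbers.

1. proficiency testing failures in the past year 0 ≤ 1 → met
2. personnel competency assessment 139 days ago vs limit 270 → met
3. instrument calibration 579 days ago vs limit 540 → not met
4. condition 'handles select agents' holds; quality-management plan present → met
5. cyber liability coverage $725,000 ≥ $500,000 → met
6. condition 'performs high-complexity testing' holds; quality-control review 200 days ago vs limit 270 → met
7. condition 'performs genetic testing' does not hold → requirement n/a → met
Not met: 3

3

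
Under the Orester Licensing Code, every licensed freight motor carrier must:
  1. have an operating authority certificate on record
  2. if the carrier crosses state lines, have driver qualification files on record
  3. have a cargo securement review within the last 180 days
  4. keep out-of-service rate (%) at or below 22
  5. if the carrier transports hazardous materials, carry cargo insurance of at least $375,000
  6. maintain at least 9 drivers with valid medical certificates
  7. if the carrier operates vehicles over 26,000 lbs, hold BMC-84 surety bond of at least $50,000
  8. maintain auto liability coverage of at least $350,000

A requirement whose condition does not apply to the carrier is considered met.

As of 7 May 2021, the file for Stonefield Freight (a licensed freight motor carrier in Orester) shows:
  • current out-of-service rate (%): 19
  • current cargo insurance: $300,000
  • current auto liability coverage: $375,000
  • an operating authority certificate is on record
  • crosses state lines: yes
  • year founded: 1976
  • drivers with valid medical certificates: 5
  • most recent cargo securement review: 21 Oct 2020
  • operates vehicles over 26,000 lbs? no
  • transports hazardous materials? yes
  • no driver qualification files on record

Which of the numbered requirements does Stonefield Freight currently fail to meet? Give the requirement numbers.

1. operating authority certificate present → met
2. condition 'crosses state lines' holds; driver qualification files absent → not met
3. cargo securement review 198 days ago vs limit 180 → not met
4. out-of-service rate (%) 19 ≤ 22 → met
5. condition 'transports hazardous materials' holds; cargo insurance $300,000 < $375,000 → not met
6. drivers with valid medical certificates 5 < 9 → not met
7. condition 'operates vehicles over 26,000 lbs' does not hold → requirement n/a → met
8. auto liability coverage $375,000 ≥ $350,000 → met
Not met: 2, 3, 5, 6

2, 3, 5, 6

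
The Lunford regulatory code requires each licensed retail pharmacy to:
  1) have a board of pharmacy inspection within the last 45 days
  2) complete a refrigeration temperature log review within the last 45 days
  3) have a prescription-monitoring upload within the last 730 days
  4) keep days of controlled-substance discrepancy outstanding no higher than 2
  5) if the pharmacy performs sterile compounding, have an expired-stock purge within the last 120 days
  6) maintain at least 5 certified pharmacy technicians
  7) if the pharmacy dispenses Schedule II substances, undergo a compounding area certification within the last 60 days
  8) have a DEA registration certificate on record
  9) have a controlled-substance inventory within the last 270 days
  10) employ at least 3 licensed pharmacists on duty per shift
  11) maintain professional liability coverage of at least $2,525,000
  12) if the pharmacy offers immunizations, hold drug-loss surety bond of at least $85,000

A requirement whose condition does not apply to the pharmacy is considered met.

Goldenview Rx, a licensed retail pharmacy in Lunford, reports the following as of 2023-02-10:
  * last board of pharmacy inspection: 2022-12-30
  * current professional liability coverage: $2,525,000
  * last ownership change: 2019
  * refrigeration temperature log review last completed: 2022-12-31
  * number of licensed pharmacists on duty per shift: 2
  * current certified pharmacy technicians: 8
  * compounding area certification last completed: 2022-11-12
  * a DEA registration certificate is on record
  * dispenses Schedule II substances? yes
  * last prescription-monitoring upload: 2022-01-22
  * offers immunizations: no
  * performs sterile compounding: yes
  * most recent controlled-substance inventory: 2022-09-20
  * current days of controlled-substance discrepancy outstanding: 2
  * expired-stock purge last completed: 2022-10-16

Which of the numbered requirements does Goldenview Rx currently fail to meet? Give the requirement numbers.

7, 10

1. board of pharmacy inspection 42 days ago vs limit 45 → met
2. refrigeration temperature log review 41 days ago vs limit 45 → met
3. prescription-monitoring upload 384 days ago vs limit 730 → met
4. days of controlled-substance discrepancy outstanding 2 ≤ 2 → met
5. condition 'performs sterile compounding' holds; expired-stock purge 117 days ago vs limit 120 → met
6. certified pharmacy technicians 8 ≥ 5 → met
7. condition 'dispenses Schedule II substances' holds; compounding area certification 90 days ago vs limit 60 → not met
8. DEA registration certificate present → met
9. controlled-substance inventory 143 days ago vs limit 270 → met
10. licensed pharmacists on duty per shift 2 < 3 → not met
11. professional liability coverage $2,525,000 ≥ $2,525,000 → met
12. condition 'offers immunizations' does not hold → requirement n/a → met
Not met: 7, 10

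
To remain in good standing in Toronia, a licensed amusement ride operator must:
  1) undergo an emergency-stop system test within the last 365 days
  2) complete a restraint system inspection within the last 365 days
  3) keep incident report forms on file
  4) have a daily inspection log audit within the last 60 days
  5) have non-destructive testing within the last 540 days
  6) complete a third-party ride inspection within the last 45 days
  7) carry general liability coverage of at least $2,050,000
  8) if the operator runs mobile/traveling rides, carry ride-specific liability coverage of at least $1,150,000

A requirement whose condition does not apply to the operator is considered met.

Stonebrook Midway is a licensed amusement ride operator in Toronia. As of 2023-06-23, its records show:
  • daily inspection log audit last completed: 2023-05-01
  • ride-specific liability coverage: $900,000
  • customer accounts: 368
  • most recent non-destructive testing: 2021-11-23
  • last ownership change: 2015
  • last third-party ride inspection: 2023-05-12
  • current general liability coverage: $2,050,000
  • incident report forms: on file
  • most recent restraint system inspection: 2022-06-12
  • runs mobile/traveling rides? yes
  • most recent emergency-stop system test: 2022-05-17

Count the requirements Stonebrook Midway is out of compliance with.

4

1. emergency-stop system test 402 days ago vs limit 365 → not met
2. restraint system inspection 376 days ago vs limit 365 → not met
3. incident report forms present → met
4. daily inspection log audit 53 days ago vs limit 60 → met
5. non-destructive testing 577 days ago vs limit 540 → not met
6. third-party ride inspection 42 days ago vs limit 45 → met
7. general liability coverage $2,050,000 ≥ $2,050,000 → met
8. condition 'runs mobile/traveling rides' holds; ride-specific liability coverage $900,000 < $1,150,000 → not met
Not met: 4 of 8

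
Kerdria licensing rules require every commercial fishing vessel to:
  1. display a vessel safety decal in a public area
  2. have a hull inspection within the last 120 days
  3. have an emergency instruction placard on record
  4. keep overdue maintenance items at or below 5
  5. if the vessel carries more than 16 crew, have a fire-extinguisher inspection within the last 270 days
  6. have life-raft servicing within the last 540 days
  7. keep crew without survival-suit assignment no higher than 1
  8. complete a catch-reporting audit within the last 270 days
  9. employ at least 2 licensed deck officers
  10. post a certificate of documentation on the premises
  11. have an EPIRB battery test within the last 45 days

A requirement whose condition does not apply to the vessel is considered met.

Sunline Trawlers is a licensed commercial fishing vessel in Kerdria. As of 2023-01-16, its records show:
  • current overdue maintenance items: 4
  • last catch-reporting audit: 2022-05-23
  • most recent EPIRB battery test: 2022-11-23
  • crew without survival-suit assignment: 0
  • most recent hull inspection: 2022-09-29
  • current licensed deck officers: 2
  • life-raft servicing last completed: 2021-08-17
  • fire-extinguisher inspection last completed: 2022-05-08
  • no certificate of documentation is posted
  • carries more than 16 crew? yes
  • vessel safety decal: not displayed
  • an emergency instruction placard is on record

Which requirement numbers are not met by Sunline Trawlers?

1. vessel safety decal absent → not met
2. hull inspection 109 days ago vs limit 120 → met
3. emergency instruction placard present → met
4. overdue maintenance items 4 ≤ 5 → met
5. condition 'carries more than 16 crew' holds; fire-extinguisher inspection 253 days ago vs limit 270 → met
6. life-raft servicing 517 days ago vs limit 540 → met
7. crew without survival-suit assignment 0 ≤ 1 → met
8. catch-reporting audit 238 days ago vs limit 270 → met
9. licensed deck officers 2 ≥ 2 → met
10. certificate of documentation absent → not met
11. EPIRB battery test 54 days ago vs limit 45 → not met
Not met: 1, 10, 11

1, 10, 11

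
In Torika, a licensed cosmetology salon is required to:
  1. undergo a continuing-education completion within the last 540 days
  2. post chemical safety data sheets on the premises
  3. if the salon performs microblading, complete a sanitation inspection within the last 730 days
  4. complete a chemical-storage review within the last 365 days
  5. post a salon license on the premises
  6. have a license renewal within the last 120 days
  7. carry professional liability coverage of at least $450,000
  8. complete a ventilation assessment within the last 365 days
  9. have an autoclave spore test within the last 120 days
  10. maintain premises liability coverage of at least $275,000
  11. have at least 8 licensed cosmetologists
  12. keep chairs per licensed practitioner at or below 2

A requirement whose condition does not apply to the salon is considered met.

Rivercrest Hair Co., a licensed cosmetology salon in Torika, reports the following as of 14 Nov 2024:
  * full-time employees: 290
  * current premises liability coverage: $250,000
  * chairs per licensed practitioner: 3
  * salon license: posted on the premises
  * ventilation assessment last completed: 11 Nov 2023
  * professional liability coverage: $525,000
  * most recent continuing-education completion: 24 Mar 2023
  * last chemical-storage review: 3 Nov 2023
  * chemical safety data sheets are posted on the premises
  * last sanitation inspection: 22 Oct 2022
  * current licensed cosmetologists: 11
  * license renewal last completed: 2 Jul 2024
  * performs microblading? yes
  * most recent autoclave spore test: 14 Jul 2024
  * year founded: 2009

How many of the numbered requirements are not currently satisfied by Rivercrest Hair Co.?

8

1. continuing-education completion 601 days ago vs limit 540 → not met
2. chemical safety data sheets present → met
3. condition 'performs microblading' holds; sanitation inspection 754 days ago vs limit 730 → not met
4. chemical-storage review 377 days ago vs limit 365 → not met
5. salon license present → met
6. license renewal 135 days ago vs limit 120 → not met
7. professional liability coverage $525,000 ≥ $450,000 → met
8. ventilation assessment 369 days ago vs limit 365 → not met
9. autoclave spore test 123 days ago vs limit 120 → not met
10. premises liability coverage $250,000 < $275,000 → not met
11. licensed cosmetologists 11 ≥ 8 → met
12. chairs per licensed practitioner 3 > 2 → not met
Not met: 8 of 12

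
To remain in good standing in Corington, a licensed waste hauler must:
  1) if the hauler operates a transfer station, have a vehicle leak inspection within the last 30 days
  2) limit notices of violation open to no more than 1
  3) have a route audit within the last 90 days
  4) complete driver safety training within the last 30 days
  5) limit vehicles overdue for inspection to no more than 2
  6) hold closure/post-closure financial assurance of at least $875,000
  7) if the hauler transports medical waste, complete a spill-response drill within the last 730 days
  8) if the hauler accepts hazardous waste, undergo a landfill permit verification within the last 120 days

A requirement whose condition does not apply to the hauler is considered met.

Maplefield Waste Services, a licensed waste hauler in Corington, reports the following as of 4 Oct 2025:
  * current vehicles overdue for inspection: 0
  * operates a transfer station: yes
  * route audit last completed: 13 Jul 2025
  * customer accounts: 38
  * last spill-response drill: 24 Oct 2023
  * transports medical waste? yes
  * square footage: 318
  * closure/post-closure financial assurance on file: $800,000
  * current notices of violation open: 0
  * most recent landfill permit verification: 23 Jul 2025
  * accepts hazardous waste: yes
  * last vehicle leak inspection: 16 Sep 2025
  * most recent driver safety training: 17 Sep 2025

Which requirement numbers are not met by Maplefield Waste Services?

6

1. condition 'operates a transfer station' holds; vehicle leak inspection 18 days ago vs limit 30 → met
2. notices of violation open 0 ≤ 1 → met
3. route audit 83 days ago vs limit 90 → met
4. driver safety training 17 days ago vs limit 30 → met
5. vehicles overdue for inspection 0 ≤ 2 → met
6. closure/post-closure financial assurance $800,000 < $875,000 → not met
7. condition 'transports medical waste' holds; spill-response drill 711 days ago vs limit 730 → met
8. condition 'accepts hazardous waste' holds; landfill permit verification 73 days ago vs limit 120 → met
Not met: 6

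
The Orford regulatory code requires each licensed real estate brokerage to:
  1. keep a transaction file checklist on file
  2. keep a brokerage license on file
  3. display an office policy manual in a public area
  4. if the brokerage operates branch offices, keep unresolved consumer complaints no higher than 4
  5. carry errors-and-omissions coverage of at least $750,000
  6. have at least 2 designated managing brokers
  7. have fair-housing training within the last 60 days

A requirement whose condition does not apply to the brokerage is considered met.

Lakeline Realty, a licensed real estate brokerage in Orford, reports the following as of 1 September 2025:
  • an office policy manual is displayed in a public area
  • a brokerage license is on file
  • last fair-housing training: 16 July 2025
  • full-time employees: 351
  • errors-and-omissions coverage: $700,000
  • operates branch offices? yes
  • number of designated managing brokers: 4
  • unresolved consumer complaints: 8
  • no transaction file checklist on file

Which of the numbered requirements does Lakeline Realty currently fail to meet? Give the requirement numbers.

1, 4, 5

1. transaction file checklist absent → not met
2. brokerage license present → met
3. office policy manual present → met
4. condition 'operates branch offices' holds; unresolved consumer complaints 8 > 4 → not met
5. errors-and-omissions coverage $700,000 < $750,000 → not met
6. designated managing brokers 4 ≥ 2 → met
7. fair-housing training 47 days ago vs limit 60 → met
Not met: 1, 4, 5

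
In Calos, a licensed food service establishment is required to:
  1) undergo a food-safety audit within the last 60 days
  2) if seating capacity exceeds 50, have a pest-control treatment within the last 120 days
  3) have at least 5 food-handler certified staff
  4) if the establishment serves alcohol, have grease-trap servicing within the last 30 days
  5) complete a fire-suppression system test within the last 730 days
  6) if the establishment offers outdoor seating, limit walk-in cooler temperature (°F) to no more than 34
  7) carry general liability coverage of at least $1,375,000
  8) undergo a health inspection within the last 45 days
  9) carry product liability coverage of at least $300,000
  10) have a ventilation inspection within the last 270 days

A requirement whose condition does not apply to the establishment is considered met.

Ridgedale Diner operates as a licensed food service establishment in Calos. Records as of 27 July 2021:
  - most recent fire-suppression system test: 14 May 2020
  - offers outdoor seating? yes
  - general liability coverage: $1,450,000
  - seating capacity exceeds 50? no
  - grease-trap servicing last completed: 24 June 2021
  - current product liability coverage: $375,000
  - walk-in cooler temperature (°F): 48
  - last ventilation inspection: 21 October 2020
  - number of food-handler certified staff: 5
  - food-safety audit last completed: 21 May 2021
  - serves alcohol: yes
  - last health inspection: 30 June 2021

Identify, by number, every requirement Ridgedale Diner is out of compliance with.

1. food-safety audit 67 days ago vs limit 60 → not met
2. condition 'seating capacity exceeds 50' does not hold → requirement n/a → met
3. food-handler certified staff 5 ≥ 5 → met
4. condition 'serves alcohol' holds; grease-trap servicing 33 days ago vs limit 30 → not met
5. fire-suppression system test 439 days ago vs limit 730 → met
6. condition 'offers outdoor seating' holds; walk-in cooler temperature (°F) 48 > 34 → not met
7. general liability coverage $1,450,000 ≥ $1,375,000 → met
8. health inspection 27 days ago vs limit 45 → met
9. product liability coverage $375,000 ≥ $300,000 → met
10. ventilation inspection 279 days ago vs limit 270 → not met
Not met: 1, 4, 6, 10

1, 4, 6, 10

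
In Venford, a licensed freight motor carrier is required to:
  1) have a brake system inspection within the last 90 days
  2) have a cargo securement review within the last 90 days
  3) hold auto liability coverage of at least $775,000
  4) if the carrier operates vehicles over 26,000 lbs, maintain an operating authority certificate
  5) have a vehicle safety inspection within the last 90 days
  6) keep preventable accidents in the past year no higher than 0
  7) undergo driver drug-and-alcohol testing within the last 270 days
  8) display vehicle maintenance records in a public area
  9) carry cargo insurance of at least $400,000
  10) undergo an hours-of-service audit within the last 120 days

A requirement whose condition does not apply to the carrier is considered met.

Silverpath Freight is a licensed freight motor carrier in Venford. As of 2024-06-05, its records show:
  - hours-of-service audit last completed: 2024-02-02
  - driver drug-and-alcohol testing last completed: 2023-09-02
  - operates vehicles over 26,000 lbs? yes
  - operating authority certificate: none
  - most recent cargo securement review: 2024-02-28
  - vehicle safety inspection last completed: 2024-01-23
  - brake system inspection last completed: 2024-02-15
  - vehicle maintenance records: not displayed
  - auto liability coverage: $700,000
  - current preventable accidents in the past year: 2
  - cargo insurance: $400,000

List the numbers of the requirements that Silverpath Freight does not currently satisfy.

1, 2, 3, 4, 5, 6, 7, 8, 10

1. brake system inspection 111 days ago vs limit 90 → not met
2. cargo securement review 98 days ago vs limit 90 → not met
3. auto liability coverage $700,000 < $775,000 → not met
4. condition 'operates vehicles over 26,000 lbs' holds; operating authority certificate absent → not met
5. vehicle safety inspection 134 days ago vs limit 90 → not met
6. preventable accidents in the past year 2 > 0 → not met
7. driver drug-and-alcohol testing 277 days ago vs limit 270 → not met
8. vehicle maintenance records absent → not met
9. cargo insurance $400,000 ≥ $400,000 → met
10. hours-of-service audit 124 days ago vs limit 120 → not met
Not met: 1, 2, 3, 4, 5, 6, 7, 8, 10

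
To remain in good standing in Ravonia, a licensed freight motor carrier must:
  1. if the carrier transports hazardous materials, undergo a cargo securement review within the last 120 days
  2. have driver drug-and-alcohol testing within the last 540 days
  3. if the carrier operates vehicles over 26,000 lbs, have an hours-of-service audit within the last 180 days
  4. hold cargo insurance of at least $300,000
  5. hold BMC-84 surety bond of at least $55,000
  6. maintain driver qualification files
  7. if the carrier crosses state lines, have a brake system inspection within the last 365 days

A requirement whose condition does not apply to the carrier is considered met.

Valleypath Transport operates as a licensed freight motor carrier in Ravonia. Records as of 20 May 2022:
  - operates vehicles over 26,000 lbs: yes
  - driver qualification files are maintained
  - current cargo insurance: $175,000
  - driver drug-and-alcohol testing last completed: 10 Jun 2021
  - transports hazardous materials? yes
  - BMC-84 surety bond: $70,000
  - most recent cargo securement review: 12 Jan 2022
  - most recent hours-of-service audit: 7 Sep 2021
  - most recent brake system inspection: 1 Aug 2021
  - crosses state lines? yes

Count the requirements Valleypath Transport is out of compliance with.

3

1. condition 'transports hazardous materials' holds; cargo securement review 128 days ago vs limit 120 → not met
2. driver drug-and-alcohol testing 344 days ago vs limit 540 → met
3. condition 'operates vehicles over 26,000 lbs' holds; hours-of-service audit 255 days ago vs limit 180 → not met
4. cargo insurance $175,000 < $300,000 → not met
5. BMC-84 surety bond $70,000 ≥ $55,000 → met
6. driver qualification files present → met
7. condition 'crosses state lines' holds; brake system inspection 292 days ago vs limit 365 → met
Not met: 3 of 7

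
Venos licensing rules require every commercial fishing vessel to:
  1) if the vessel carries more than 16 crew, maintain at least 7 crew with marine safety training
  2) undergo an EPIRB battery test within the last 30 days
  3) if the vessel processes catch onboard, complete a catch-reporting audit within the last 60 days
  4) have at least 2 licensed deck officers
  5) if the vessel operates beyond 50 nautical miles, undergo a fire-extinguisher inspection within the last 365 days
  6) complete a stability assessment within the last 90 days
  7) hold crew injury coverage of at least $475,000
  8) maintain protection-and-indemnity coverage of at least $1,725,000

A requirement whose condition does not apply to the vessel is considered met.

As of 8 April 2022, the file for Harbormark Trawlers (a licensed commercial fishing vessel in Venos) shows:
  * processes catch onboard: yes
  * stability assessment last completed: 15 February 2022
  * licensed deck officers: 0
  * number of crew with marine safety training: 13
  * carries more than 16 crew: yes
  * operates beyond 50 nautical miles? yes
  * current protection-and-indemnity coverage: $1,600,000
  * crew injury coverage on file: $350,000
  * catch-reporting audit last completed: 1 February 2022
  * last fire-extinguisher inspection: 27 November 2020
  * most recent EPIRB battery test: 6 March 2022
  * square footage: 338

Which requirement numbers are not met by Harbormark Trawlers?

1. condition 'carries more than 16 crew' holds; crew with marine safety training 13 ≥ 7 → met
2. EPIRB battery test 33 days ago vs limit 30 → not met
3. condition 'processes catch onboard' holds; catch-reporting audit 66 days ago vs limit 60 → not met
4. licensed deck officers 0 < 2 → not met
5. condition 'operates beyond 50 nautical miles' holds; fire-extinguisher inspection 497 days ago vs limit 365 → not met
6. stability assessment 52 days ago vs limit 90 → met
7. crew injury coverage $350,000 < $475,000 → not met
8. protection-and-indemnity coverage $1,600,000 < $1,725,000 → not met
Not met: 2, 3, 4, 5, 7, 8

2, 3, 4, 5, 7, 8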